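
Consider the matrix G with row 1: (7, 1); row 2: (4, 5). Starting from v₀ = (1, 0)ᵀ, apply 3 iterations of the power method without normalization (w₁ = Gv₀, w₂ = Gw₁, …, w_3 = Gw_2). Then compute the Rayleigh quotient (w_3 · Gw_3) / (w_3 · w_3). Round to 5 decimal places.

w1 = Gv₀ = (7·1 + 1·0; 4·1 + 5·0) = (7, 4)
w2 = Gw1 = (7·7 + 1·4; 4·7 + 5·4) = (53, 48)
w3 = Gw2 = (419, 452)
Gw3 = (3385, 3936)
w3·Gw3 = 419·3385 + 452·3936 = 3197387; w3·w3 = 419·419 + 452·452 = 379865
λ ≈ 3197387/379865 = 8.41717

λ ≈ 8.41717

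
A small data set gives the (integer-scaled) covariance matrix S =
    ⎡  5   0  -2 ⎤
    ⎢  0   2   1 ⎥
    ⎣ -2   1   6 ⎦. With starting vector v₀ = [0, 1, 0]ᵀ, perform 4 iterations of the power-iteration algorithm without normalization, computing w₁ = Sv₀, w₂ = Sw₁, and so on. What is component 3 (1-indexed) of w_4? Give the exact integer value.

w1 = Sv₀ = (5·0 + 0·1 + (-2)·0; 0·0 + 2·1 + 1·0; (-2)·0 + 1·1 + 6·0) = (0, 2, 1)
w2 = Sw1 = (5·0 + 0·2 + (-2)·1; 0·0 + 2·2 + 1·1; (-2)·0 + 1·2 + 6·1) = (-2, 5, 8)
w3 = Sw2 = (-26, 18, 57)
w4 = Sw3 = (-244, 93, 412)
The requested component of w4 is 412.

412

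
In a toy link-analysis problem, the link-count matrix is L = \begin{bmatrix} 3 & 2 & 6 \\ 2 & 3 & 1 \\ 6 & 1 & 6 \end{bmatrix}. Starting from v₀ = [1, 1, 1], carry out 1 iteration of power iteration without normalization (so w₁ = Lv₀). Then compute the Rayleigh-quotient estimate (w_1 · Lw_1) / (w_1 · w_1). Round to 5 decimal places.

11.10736

w1 = Lv₀ = (11, 6, 13)
Lw1 = (123, 53, 150)
w1·Lw1 = 11·123 + 6·53 + 13·150 = 3621; w1·w1 = 11·11 + 6·6 + 13·13 = 326
λ ≈ 3621/326 = 11.10736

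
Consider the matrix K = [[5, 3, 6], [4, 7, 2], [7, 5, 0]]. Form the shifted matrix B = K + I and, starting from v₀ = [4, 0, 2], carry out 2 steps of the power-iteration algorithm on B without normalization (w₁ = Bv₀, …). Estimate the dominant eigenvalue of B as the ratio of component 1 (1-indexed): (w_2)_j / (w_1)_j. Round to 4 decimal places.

B = K + I has rows (6, 3, 6); (4, 8, 2); (7, 5, 1)
w1 = Bv₀ = (6·4 + 3·0 + 6·2; 4·4 + 8·0 + 2·2; 7·4 + 5·0 + 1·2) = (36, 20, 30)
w2 = Bw1 = (6·36 + 3·20 + 6·30; 4·36 + 8·20 + 2·30; 7·36 + 5·20 + 1·30) = (456, 364, 382)
Ratio: 456/36 = 12.6667

μ ≈ 12.6667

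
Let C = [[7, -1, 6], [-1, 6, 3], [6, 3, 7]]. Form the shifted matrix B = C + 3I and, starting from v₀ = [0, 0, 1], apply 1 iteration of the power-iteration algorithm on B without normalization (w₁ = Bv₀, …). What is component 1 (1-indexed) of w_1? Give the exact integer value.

B = C + 3I has rows (10, -1, 6); (-1, 9, 3); (6, 3, 10)
w1 = Bv₀ = (10·0 + (-1)·0 + 6·1; (-1)·0 + 9·0 + 3·1; 6·0 + 3·0 + 10·1) = (6, 3, 10)
Requested component of w1: 6

6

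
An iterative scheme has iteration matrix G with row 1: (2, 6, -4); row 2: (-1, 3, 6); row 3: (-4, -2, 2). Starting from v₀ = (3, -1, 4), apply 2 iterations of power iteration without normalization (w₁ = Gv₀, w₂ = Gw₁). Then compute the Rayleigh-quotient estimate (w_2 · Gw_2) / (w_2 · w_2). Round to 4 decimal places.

w1 = Gv₀ = (2·3 + 6·(-1) + (-4)·4; (-1)·3 + 3·(-1) + 6·4; (-4)·3 + (-2)·(-1) + 2·4) = (-16, 18, -2)
w2 = Gw1 = (2·(-16) + 6·18 + (-4)·(-2); (-1)·(-16) + 3·18 + 6·(-2); (-4)·(-16) + (-2)·18 + 2·(-2)) = (84, 58, 24)
Gw2 = (420, 234, -404)
w2·Gw2 = 84·420 + 58·234 + 24·(-404) = 39156; w2·w2 = 84·84 + 58·58 + 24·24 = 10996
λ ≈ 39156/10996 = 3.5609

λ ≈ 3.5609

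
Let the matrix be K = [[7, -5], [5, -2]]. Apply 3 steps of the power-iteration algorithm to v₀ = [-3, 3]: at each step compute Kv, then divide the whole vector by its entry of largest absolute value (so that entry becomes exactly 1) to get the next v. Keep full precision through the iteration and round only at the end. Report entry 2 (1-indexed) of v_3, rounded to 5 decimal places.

Kv0 = (-36.000000, -21.000000); divide by -36.000000 → v1 = (1.000000, 0.583333)
Kv1 = (4.083333, 3.833333); divide by 4.083333 → v2 = (1.000000, 0.938776)
Kv2 = (2.306122, 3.122449); divide by 3.122449 → v3 = (0.738562, 1.000000)
Requested entry of v3: -459/-459 = 1.00000

1.00000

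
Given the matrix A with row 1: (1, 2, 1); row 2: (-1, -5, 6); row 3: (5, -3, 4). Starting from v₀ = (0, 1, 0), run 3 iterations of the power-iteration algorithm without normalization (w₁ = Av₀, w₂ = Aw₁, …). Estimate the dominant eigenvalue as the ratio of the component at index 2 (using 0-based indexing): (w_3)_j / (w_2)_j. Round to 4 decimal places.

w1 = Av₀ = (1·0 + 2·1 + 1·0; (-1)·0 + (-5)·1 + 6·0; 5·0 + (-3)·1 + 4·0) = (2, -5, -3)
w2 = Aw1 = (1·2 + 2·(-5) + 1·(-3); (-1)·2 + (-5)·(-5) + 6·(-3); 5·2 + (-3)·(-5) + 4·(-3)) = (-11, 5, 13)
w3 = Aw2 = (12, 64, -18)
Ratio at component: -18 / 13 = -1.3846

-1.3846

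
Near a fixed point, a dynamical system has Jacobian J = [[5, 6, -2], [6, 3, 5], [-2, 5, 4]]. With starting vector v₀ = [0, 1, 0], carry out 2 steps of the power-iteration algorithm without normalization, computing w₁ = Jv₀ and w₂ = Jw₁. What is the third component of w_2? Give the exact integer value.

23

w1 = Jv₀ = (5·0 + 6·1 + (-2)·0; 6·0 + 3·1 + 5·0; (-2)·0 + 5·1 + 4·0) = (6, 3, 5)
w2 = Jw1 = (5·6 + 6·3 + (-2)·5; 6·6 + 3·3 + 5·5; (-2)·6 + 5·3 + 4·5) = (38, 70, 23)
The requested component of w2 is 23.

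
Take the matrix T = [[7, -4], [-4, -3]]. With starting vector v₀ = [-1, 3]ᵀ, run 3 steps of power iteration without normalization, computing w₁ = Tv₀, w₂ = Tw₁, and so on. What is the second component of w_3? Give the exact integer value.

179

w1 = Tv₀ = (7·(-1) + (-4)·3; (-4)·(-1) + (-3)·3) = (-19, -5)
w2 = Tw1 = (7·(-19) + (-4)·(-5); (-4)·(-19) + (-3)·(-5)) = (-113, 91)
w3 = Tw2 = (-1155, 179)
The requested component of w3 is 179.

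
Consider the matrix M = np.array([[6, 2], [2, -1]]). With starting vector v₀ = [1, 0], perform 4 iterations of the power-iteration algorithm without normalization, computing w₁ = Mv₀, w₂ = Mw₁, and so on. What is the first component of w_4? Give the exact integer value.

1700

w1 = Mv₀ = (6·1 + 2·0; 2·1 + (-1)·0) = (6, 2)
w2 = Mw1 = (6·6 + 2·2; 2·6 + (-1)·2) = (40, 10)
w3 = Mw2 = (260, 70)
w4 = Mw3 = (1700, 450)
The requested component of w4 is 1700.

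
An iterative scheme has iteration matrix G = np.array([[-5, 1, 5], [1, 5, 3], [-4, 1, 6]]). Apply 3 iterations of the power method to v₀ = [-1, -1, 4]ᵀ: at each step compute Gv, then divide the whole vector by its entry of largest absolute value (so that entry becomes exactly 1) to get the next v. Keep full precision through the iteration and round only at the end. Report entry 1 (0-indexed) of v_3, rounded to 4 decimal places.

Gv0 = (24.00000, 6.00000, 27.00000); divide by 27.00000 → v1 = (0.88889, 0.22222, 1.00000)
Gv1 = (0.77778, 5.00000, 2.66667); divide by 5.00000 → v2 = (0.15556, 1.00000, 0.53333)
Gv2 = (2.88889, 6.75556, 3.57778); divide by 6.75556 → v3 = (0.42763, 1.00000, 0.52961)
Requested entry of v3: 912/912 = 1.0000

1.0000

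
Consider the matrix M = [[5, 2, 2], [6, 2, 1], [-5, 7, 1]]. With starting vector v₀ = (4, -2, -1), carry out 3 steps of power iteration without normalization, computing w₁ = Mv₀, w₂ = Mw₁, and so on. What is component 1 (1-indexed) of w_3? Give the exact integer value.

w1 = Mv₀ = (5·4 + 2·(-2) + 2·(-1); 6·4 + 2·(-2) + 1·(-1); (-5)·4 + 7·(-2) + 1·(-1)) = (14, 19, -35)
w2 = Mw1 = (5·14 + 2·19 + 2·(-35); 6·14 + 2·19 + 1·(-35); (-5)·14 + 7·19 + 1·(-35)) = (38, 87, 28)
w3 = Mw2 = (420, 430, 447)
The requested component of w3 is 420.

420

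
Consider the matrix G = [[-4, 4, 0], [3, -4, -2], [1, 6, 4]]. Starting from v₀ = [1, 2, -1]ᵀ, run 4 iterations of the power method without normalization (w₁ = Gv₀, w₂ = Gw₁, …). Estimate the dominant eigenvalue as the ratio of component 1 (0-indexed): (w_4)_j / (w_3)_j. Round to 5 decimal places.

w1 = Gv₀ = (4, -3, 9)
w2 = Gw1 = (-28, 6, 22)
w3 = Gw2 = (136, -152, 96)
w4 = Gw3 = (-1152, 824, -392)
Ratio at component: 824 / -152 = -5.42105

λ ≈ -5.42105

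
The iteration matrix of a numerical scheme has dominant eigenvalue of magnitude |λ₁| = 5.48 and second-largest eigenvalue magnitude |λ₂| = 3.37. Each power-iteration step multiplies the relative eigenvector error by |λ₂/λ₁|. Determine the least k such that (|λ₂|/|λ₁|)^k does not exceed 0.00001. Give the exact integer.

24

|λ₂/λ₁| = 3.37/5.48 = 0.61496
Need k ≥ ln(0.00001) / ln(0.61496) = -11.5129 / -0.4862 ≈ 23.680
Smallest integer k satisfying the bound: 24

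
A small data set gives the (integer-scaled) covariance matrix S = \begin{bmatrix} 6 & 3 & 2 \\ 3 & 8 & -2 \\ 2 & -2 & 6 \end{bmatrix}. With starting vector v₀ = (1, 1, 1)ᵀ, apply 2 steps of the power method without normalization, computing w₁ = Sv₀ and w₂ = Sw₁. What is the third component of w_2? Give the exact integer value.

w1 = Sv₀ = (6·1 + 3·1 + 2·1; 3·1 + 8·1 + (-2)·1; 2·1 + (-2)·1 + 6·1) = (11, 9, 6)
w2 = Sw1 = (6·11 + 3·9 + 2·6; 3·11 + 8·9 + (-2)·6; 2·11 + (-2)·9 + 6·6) = (105, 93, 40)
The requested component of w2 is 40.

40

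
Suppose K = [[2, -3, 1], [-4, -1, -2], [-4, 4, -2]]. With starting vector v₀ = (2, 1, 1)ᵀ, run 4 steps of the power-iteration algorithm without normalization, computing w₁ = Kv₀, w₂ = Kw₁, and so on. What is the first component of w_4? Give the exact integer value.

w1 = Kv₀ = (2·2 + (-3)·1 + 1·1; (-4)·2 + (-1)·1 + (-2)·1; (-4)·2 + 4·1 + (-2)·1) = (2, -11, -6)
w2 = Kw1 = (2·2 + (-3)·(-11) + 1·(-6); (-4)·2 + (-1)·(-11) + (-2)·(-6); (-4)·2 + 4·(-11) + (-2)·(-6)) = (31, 15, -40)
w3 = Kw2 = (-23, -59, 16)
w4 = Kw3 = (147, 119, -176)
The requested component of w4 is 147.

147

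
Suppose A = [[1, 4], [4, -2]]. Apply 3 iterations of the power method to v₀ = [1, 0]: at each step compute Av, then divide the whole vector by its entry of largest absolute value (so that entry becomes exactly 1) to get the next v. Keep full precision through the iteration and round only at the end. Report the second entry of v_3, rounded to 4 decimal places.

1.0000

Av0 = (1.00000, 4.00000); divide by 4.00000 → v1 = (0.25000, 1.00000)
Av1 = (4.25000, -1.00000); divide by 4.25000 → v2 = (1.00000, -0.23529)
Av2 = (0.05882, 4.47059); divide by 4.47059 → v3 = (0.01316, 1.00000)
Requested entry of v3: 76/76 = 1.0000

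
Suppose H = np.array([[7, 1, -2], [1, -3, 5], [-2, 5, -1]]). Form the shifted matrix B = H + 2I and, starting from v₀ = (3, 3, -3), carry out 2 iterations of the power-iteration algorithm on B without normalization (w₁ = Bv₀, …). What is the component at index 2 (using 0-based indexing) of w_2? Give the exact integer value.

B = H + 2I has rows (9, 1, -2); (1, -1, 5); (-2, 5, 1)
w1 = Bv₀ = (9·3 + 1·3 + (-2)·(-3); 1·3 + (-1)·3 + 5·(-3); (-2)·3 + 5·3 + 1·(-3)) = (36, -15, 6)
w2 = Bw1 = (9·36 + 1·(-15) + (-2)·6; 1·36 + (-1)·(-15) + 5·6; (-2)·36 + 5·(-15) + 1·6) = (297, 81, -141)
Requested component of w2: -141

-141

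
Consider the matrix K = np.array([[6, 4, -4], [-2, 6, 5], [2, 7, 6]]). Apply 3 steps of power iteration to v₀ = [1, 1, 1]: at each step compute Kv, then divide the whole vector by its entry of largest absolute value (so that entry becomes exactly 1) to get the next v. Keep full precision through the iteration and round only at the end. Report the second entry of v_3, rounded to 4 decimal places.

Kv0 = (6.00000, 9.00000, 15.00000); divide by 15.00000 → v1 = (0.40000, 0.60000, 1.00000)
Kv1 = (0.80000, 7.80000, 11.00000); divide by 11.00000 → v2 = (0.07273, 0.70909, 1.00000)
Kv2 = (-0.72727, 9.10909, 11.10909); divide by 11.10909 → v3 = (-0.06547, 0.81997, 1.00000)
Requested entry of v3: 1503/1833 = 0.8200

0.8200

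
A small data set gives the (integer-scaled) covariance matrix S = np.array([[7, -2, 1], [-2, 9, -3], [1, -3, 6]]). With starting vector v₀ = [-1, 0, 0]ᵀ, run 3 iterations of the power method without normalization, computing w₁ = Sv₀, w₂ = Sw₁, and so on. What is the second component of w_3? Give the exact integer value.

480

w1 = Sv₀ = (7·(-1) + (-2)·0 + 1·0; (-2)·(-1) + 9·0 + (-3)·0; 1·(-1) + (-3)·0 + 6·0) = (-7, 2, -1)
w2 = Sw1 = (7·(-7) + (-2)·2 + 1·(-1); (-2)·(-7) + 9·2 + (-3)·(-1); 1·(-7) + (-3)·2 + 6·(-1)) = (-54, 35, -19)
w3 = Sw2 = (-467, 480, -273)
The requested component of w3 is 480.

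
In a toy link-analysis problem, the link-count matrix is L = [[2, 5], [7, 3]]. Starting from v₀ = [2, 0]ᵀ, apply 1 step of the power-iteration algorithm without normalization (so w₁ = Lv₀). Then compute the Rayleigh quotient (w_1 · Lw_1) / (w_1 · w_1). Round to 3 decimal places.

w1 = Lv₀ = (2·2 + 5·0; 7·2 + 3·0) = (4, 14)
Lw1 = (78, 70)
w1·Lw1 = 4·78 + 14·70 = 1292; w1·w1 = 4·4 + 14·14 = 212
λ ≈ 1292/212 = 6.094

6.094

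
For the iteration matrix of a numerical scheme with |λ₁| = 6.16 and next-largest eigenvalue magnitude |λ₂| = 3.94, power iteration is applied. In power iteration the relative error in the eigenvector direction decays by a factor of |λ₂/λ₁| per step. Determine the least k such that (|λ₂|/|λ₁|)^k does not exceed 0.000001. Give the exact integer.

31

|λ₂/λ₁| = 3.94/6.16 = 0.63961
Need k ≥ ln(0.000001) / ln(0.63961) = -13.8155 / -0.4469 ≈ 30.914
Smallest integer k satisfying the bound: 31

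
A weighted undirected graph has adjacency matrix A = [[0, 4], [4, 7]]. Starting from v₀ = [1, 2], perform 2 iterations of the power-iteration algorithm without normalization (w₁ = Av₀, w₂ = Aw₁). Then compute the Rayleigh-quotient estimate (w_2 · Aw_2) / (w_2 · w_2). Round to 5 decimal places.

w1 = Av₀ = (0·1 + 4·2; 4·1 + 7·2) = (8, 18)
w2 = Aw1 = (0·8 + 4·18; 4·8 + 7·18) = (72, 158)
Aw2 = (632, 1394)
w2·Aw2 = 72·632 + 158·1394 = 265756; w2·w2 = 72·72 + 158·158 = 30148
λ ≈ 265756/30148 = 8.81505

8.81505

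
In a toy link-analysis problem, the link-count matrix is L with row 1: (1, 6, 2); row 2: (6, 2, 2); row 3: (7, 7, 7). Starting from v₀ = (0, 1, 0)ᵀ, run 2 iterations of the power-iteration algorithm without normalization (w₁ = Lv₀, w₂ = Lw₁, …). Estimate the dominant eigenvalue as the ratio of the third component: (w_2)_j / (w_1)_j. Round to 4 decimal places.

15.0000

w1 = Lv₀ = (1·0 + 6·1 + 2·0; 6·0 + 2·1 + 2·0; 7·0 + 7·1 + 7·0) = (6, 2, 7)
w2 = Lw1 = (1·6 + 6·2 + 2·7; 6·6 + 2·2 + 2·7; 7·6 + 7·2 + 7·7) = (32, 54, 105)
Ratio at component: 105 / 7 = 15.0000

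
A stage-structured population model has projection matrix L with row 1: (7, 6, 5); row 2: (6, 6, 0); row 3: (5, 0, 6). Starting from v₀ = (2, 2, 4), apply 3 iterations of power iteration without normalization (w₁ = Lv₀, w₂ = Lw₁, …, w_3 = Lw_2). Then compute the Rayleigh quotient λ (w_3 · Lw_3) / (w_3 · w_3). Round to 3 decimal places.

w1 = Lv₀ = (46, 24, 34)
w2 = Lw1 = (636, 420, 434)
w3 = Lw2 = (9142, 6336, 5784)
Lw3 = (130930, 92868, 80414)
w3·Lw3 = 9142·130930 + 6336·92868 + 5784·80414 = 2250488284; w3·w3 = 9142·9142 + 6336·6336 + 5784·5784 = 157175716
λ ≈ 2250488284/157175716 = 14.318

λ ≈ 14.318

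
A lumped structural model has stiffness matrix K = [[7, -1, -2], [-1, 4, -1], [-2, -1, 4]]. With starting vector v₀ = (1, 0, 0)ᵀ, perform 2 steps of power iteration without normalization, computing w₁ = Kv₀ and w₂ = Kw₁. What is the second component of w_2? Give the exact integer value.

w1 = Kv₀ = (7, -1, -2)
w2 = Kw1 = (54, -9, -21)
The requested component of w2 is -9.

-9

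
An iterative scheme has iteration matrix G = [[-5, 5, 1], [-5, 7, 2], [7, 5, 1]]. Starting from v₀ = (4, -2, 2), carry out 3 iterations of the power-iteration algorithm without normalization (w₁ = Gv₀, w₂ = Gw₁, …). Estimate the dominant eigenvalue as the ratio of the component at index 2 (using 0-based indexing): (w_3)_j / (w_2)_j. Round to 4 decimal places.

w1 = Gv₀ = (-28, -30, 20)
w2 = Gw1 = (10, -30, -326)
w3 = Gw2 = (-526, -912, -406)
Ratio at component: -406 / -326 = 1.2454

1.2454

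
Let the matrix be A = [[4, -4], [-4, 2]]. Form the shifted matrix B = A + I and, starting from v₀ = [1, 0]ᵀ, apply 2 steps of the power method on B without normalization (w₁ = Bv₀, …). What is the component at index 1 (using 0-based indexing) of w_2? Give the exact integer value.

-32

B = A + I has rows (5, -4); (-4, 3)
w1 = Bv₀ = (5·1 + (-4)·0; (-4)·1 + 3·0) = (5, -4)
w2 = Bw1 = (5·5 + (-4)·(-4); (-4)·5 + 3·(-4)) = (41, -32)
Requested component of w2: -32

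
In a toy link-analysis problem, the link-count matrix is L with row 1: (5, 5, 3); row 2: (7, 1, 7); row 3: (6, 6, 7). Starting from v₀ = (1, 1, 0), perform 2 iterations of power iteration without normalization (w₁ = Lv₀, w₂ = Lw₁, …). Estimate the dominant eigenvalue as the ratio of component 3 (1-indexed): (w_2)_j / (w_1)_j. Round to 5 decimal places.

λ ≈ 16.00000

w1 = Lv₀ = (5·1 + 5·1 + 3·0; 7·1 + 1·1 + 7·0; 6·1 + 6·1 + 7·0) = (10, 8, 12)
w2 = Lw1 = (5·10 + 5·8 + 3·12; 7·10 + 1·8 + 7·12; 6·10 + 6·8 + 7·12) = (126, 162, 192)
Ratio at component: 192 / 12 = 16.00000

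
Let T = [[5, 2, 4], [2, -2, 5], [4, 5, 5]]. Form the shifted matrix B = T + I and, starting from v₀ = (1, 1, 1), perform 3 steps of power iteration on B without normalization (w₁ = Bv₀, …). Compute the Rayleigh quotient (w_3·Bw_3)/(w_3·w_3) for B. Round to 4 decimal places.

μ ≈ 11.9581

B = T + I has rows (6, 2, 4); (2, -1, 5); (4, 5, 6)
w1 = Bv₀ = (6·1 + 2·1 + 4·1; 2·1 + (-1)·1 + 5·1; 4·1 + 5·1 + 6·1) = (12, 6, 15)
w2 = Bw1 = (6·12 + 2·6 + 4·15; 2·12 + (-1)·6 + 5·15; 4·12 + 5·6 + 6·15) = (144, 93, 168)
w3 = Bw2 = (1722, 1035, 2049)
Bw3 = (20598, 12654, 24357)
w3·Bw3 = 98474139; w3·w3 = 8234910; μ ≈ 98474139/8234910 = 11.9581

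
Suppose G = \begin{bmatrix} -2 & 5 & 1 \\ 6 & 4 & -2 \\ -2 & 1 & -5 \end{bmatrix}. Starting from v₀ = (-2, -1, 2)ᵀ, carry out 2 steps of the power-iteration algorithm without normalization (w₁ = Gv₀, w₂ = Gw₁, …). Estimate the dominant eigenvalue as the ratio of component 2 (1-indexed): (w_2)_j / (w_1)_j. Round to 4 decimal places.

w1 = Gv₀ = ((-2)·(-2) + 5·(-1) + 1·2; 6·(-2) + 4·(-1) + (-2)·2; (-2)·(-2) + 1·(-1) + (-5)·2) = (1, -20, -7)
w2 = Gw1 = ((-2)·1 + 5·(-20) + 1·(-7); 6·1 + 4·(-20) + (-2)·(-7); (-2)·1 + 1·(-20) + (-5)·(-7)) = (-109, -60, 13)
Ratio at component: -60 / -20 = 3.0000

3.0000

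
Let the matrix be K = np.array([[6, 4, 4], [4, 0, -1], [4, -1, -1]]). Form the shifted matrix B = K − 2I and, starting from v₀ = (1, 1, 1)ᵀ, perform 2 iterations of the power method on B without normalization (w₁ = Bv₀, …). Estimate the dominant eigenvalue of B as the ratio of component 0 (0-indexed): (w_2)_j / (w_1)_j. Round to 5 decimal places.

μ ≈ 4.33333

B = K − 2I has rows (4, 4, 4); (4, -2, -1); (4, -1, -3)
w1 = Bv₀ = (4·1 + 4·1 + 4·1; 4·1 + (-2)·1 + (-1)·1; 4·1 + (-1)·1 + (-3)·1) = (12, 1, 0)
w2 = Bw1 = (4·12 + 4·1 + 4·0; 4·12 + (-2)·1 + (-1)·0; 4·12 + (-1)·1 + (-3)·0) = (52, 46, 47)
Ratio: 52/12 = 4.33333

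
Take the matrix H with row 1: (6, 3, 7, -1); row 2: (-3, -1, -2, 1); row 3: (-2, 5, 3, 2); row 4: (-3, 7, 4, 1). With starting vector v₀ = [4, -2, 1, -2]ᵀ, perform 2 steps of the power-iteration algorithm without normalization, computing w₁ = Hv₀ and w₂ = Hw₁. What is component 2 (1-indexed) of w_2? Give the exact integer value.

-53

w1 = Hv₀ = (6·4 + 3·(-2) + 7·1 + (-1)·(-2); (-3)·4 + (-1)·(-2) + (-2)·1 + 1·(-2); (-2)·4 + 5·(-2) + 3·1 + 2·(-2); (-3)·4 + 7·(-2) + 4·1 + 1·(-2)) = (27, -14, -19, -24)
w2 = Hw1 = (6·27 + 3·(-14) + 7·(-19) + (-1)·(-24); (-3)·27 + (-1)·(-14) + (-2)·(-19) + 1·(-24); (-2)·27 + 5·(-14) + 3·(-19) + 2·(-24); (-3)·27 + 7·(-14) + 4·(-19) + 1·(-24)) = (11, -53, -229, -279)
The requested component of w2 is -53.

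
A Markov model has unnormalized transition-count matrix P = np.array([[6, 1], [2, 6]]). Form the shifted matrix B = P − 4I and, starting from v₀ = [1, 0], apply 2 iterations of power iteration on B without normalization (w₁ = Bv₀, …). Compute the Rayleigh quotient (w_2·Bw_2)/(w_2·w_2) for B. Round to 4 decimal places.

B = P − 4I has rows (2, 1); (2, 2)
w1 = Bv₀ = (2, 2)
w2 = Bw1 = (6, 8)
Bw2 = (20, 28)
w2·Bw2 = 344; w2·w2 = 100; μ ≈ 344/100 = 3.4400

3.4400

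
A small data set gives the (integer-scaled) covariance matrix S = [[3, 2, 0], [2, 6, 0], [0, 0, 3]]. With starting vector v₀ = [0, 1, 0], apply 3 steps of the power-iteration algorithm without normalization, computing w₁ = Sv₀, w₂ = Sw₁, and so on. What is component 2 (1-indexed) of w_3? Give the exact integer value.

w1 = Sv₀ = (2, 6, 0)
w2 = Sw1 = (18, 40, 0)
w3 = Sw2 = (134, 276, 0)
The requested component of w3 is 276.

276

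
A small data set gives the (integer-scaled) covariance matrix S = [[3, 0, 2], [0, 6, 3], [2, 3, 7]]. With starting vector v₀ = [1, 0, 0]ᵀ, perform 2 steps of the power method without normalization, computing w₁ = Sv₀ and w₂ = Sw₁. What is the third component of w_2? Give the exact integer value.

20

w1 = Sv₀ = (3, 0, 2)
w2 = Sw1 = (13, 6, 20)
The requested component of w2 is 20.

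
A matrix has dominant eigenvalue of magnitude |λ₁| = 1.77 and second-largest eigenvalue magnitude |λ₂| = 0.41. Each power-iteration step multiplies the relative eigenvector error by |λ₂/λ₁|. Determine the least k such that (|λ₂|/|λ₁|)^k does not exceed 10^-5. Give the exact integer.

8

|λ₂/λ₁| = 0.41/1.77 = 0.23164
Need k ≥ ln(10^-5) / ln(0.23164) = -11.5129 / -1.4626 ≈ 7.872
Smallest integer k satisfying the bound: 8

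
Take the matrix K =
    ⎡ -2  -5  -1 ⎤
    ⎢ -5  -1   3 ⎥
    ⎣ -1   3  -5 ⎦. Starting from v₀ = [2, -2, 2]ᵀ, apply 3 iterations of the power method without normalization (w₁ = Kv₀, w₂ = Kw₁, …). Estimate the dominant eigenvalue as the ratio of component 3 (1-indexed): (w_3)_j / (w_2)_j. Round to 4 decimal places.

λ ≈ -7.9500

w1 = Kv₀ = (4, -2, -18)
w2 = Kw1 = (20, -72, 80)
w3 = Kw2 = (240, 212, -636)
Ratio at component: -636 / 80 = -7.9500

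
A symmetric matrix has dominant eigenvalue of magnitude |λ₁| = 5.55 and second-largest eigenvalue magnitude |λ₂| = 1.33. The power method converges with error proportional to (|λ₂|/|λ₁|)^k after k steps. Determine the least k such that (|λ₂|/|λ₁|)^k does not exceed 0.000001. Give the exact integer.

|λ₂/λ₁| = 1.33/5.55 = 0.23964
Need k ≥ ln(0.000001) / ln(0.23964) = -13.8155 / -1.4286 ≈ 9.671
Smallest integer k satisfying the bound: 10

10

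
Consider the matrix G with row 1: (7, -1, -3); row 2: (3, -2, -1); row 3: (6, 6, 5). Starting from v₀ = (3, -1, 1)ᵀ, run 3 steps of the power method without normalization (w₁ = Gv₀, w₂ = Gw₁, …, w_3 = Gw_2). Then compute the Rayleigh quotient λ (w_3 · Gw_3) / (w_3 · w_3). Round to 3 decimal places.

λ ≈ 4.367

w1 = Gv₀ = (7·3 + (-1)·(-1) + (-3)·1; 3·3 + (-2)·(-1) + (-1)·1; 6·3 + 6·(-1) + 5·1) = (19, 10, 17)
w2 = Gw1 = (7·19 + (-1)·10 + (-3)·17; 3·19 + (-2)·10 + (-1)·17; 6·19 + 6·10 + 5·17) = (72, 20, 259)
w3 = Gw2 = (-293, -83, 1847)
Gw3 = (-7509, -2560, 6979)
w3·Gw3 = (-293)·(-7509) + (-83)·(-2560) + 1847·6979 = 15302830; w3·w3 = (-293)·(-293) + (-83)·(-83) + 1847·1847 = 3504147
λ ≈ 15302830/3504147 = 4.367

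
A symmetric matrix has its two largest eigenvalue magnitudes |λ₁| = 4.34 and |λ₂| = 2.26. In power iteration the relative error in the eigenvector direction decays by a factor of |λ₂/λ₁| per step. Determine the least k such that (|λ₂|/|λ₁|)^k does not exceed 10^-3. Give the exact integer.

11

|λ₂/λ₁| = 2.26/4.34 = 0.52074
Need k ≥ ln(10^-3) / ln(0.52074) = -6.9078 / -0.6525 ≈ 10.586
Smallest integer k satisfying the bound: 11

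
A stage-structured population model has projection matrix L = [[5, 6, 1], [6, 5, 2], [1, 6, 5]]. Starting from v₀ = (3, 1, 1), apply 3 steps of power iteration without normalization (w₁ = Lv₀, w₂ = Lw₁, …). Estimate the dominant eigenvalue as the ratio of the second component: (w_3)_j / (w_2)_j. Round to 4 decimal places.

12.4667

w1 = Lv₀ = (5·3 + 6·1 + 1·1; 6·3 + 5·1 + 2·1; 1·3 + 6·1 + 5·1) = (22, 25, 14)
w2 = Lw1 = (5·22 + 6·25 + 1·14; 6·22 + 5·25 + 2·14; 1·22 + 6·25 + 5·14) = (274, 285, 242)
w3 = Lw2 = (3322, 3553, 3194)
Ratio at component: 3553 / 285 = 12.4667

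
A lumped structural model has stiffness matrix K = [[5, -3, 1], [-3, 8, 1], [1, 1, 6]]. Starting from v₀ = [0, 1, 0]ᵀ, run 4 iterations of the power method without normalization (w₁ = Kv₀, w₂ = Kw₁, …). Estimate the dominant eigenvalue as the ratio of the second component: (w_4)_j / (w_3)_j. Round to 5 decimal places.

λ ≈ 9.82008

w1 = Kv₀ = (5·0 + (-3)·1 + 1·0; (-3)·0 + 8·1 + 1·0; 1·0 + 1·1 + 6·0) = (-3, 8, 1)
w2 = Kw1 = (5·(-3) + (-3)·8 + 1·1; (-3)·(-3) + 8·8 + 1·1; 1·(-3) + 1·8 + 6·1) = (-38, 74, 11)
w3 = Kw2 = (-401, 717, 102)
w4 = Kw3 = (-4054, 7041, 928)
Ratio at component: 7041 / 717 = 9.82008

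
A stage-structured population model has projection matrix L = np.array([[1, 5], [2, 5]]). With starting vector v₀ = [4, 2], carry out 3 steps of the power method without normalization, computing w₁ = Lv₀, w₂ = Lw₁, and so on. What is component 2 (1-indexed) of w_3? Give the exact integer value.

w1 = Lv₀ = (1·4 + 5·2; 2·4 + 5·2) = (14, 18)
w2 = Lw1 = (1·14 + 5·18; 2·14 + 5·18) = (104, 118)
w3 = Lw2 = (694, 798)
The requested component of w3 is 798.

798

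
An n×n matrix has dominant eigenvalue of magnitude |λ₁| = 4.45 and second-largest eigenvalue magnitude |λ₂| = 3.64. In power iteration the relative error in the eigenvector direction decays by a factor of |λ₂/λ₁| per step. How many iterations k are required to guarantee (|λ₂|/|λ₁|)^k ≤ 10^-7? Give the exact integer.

81

|λ₂/λ₁| = 3.64/4.45 = 0.81798
Need k ≥ ln(10^-7) / ln(0.81798) = -16.1181 / -0.2009 ≈ 80.221
Smallest integer k satisfying the bound: 81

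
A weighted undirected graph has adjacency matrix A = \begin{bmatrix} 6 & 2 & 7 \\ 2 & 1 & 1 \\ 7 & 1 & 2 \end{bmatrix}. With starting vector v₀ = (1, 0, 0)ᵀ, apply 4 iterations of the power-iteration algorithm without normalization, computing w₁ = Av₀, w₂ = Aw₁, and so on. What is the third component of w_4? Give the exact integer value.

w1 = Av₀ = (6·1 + 2·0 + 7·0; 2·1 + 1·0 + 1·0; 7·1 + 1·0 + 2·0) = (6, 2, 7)
w2 = Aw1 = (6·6 + 2·2 + 7·7; 2·6 + 1·2 + 1·7; 7·6 + 1·2 + 2·7) = (89, 21, 58)
w3 = Aw2 = (982, 257, 760)
w4 = Aw3 = (11726, 2981, 8651)
The requested component of w4 is 8651.

8651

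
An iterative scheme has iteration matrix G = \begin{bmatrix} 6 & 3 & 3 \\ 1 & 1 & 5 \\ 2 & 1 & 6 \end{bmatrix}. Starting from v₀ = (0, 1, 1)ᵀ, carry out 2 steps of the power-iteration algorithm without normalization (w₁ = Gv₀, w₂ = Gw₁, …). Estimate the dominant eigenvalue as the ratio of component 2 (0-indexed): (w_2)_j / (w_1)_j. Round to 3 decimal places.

λ ≈ 8.571

w1 = Gv₀ = (6·0 + 3·1 + 3·1; 1·0 + 1·1 + 5·1; 2·0 + 1·1 + 6·1) = (6, 6, 7)
w2 = Gw1 = (6·6 + 3·6 + 3·7; 1·6 + 1·6 + 5·7; 2·6 + 1·6 + 6·7) = (75, 47, 60)
Ratio at component: 60 / 7 = 8.571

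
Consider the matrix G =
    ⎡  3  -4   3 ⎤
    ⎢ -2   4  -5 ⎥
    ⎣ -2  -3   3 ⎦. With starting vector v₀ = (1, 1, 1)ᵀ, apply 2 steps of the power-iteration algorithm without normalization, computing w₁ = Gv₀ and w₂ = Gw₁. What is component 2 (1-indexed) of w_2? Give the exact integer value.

-6

w1 = Gv₀ = (3·1 + (-4)·1 + 3·1; (-2)·1 + 4·1 + (-5)·1; (-2)·1 + (-3)·1 + 3·1) = (2, -3, -2)
w2 = Gw1 = (3·2 + (-4)·(-3) + 3·(-2); (-2)·2 + 4·(-3) + (-5)·(-2); (-2)·2 + (-3)·(-3) + 3·(-2)) = (12, -6, -1)
The requested component of w2 is -6.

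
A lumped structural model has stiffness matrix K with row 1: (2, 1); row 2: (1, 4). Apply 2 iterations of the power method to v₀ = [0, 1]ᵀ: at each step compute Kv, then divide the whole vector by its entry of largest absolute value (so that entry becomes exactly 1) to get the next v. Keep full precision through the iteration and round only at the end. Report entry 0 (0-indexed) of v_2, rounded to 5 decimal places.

Kv0 = (1.000000, 4.000000); divide by 4.000000 → v1 = (0.250000, 1.000000)
Kv1 = (1.500000, 4.250000); divide by 4.250000 → v2 = (0.352941, 1.000000)
Requested entry of v2: 6/17 = 0.35294

0.35294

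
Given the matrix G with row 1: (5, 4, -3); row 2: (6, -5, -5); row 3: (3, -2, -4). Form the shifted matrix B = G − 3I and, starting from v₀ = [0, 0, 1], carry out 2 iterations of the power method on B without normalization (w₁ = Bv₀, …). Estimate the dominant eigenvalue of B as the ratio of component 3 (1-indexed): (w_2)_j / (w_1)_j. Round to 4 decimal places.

B = G − 3I has rows (2, 4, -3); (6, -8, -5); (3, -2, -7)
w1 = Bv₀ = (2·0 + 4·0 + (-3)·1; 6·0 + (-8)·0 + (-5)·1; 3·0 + (-2)·0 + (-7)·1) = (-3, -5, -7)
w2 = Bw1 = (2·(-3) + 4·(-5) + (-3)·(-7); 6·(-3) + (-8)·(-5) + (-5)·(-7); 3·(-3) + (-2)·(-5) + (-7)·(-7)) = (-5, 57, 50)
Ratio: 50/-7 = -7.1429

μ ≈ -7.1429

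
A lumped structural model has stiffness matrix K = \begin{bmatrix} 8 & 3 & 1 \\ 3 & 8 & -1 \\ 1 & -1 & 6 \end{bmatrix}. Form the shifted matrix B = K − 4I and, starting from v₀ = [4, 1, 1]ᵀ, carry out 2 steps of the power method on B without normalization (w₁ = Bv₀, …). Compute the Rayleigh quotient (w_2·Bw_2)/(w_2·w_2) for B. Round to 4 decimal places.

6.9555

B = K − 4I has rows (4, 3, 1); (3, 4, -1); (1, -1, 2)
w1 = Bv₀ = (20, 15, 5)
w2 = Bw1 = (130, 115, 15)
Bw2 = (880, 835, 45)
w2·Bw2 = 211100; w2·w2 = 30350; μ ≈ 211100/30350 = 6.9555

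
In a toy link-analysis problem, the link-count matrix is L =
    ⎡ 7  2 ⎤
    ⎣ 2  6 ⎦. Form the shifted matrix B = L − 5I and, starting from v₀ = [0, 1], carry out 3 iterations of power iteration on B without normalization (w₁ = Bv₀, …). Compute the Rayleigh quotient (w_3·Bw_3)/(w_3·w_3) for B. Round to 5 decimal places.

3.56145

B = L − 5I has rows (2, 2); (2, 1)
w1 = Bv₀ = (2·0 + 2·1; 2·0 + 1·1) = (2, 1)
w2 = Bw1 = (2·2 + 2·1; 2·2 + 1·1) = (6, 5)
w3 = Bw2 = (22, 17)
Bw3 = (78, 61)
w3·Bw3 = 2753; w3·w3 = 773; μ ≈ 2753/773 = 3.56145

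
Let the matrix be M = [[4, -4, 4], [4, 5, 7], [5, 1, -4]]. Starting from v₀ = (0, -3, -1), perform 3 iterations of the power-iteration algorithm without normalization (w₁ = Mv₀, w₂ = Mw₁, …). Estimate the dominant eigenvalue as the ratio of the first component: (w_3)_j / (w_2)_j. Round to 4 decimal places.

6.7419

w1 = Mv₀ = (8, -22, 1)
w2 = Mw1 = (124, -71, 14)
w3 = Mw2 = (836, 239, 493)
Ratio at component: 836 / 124 = 6.7419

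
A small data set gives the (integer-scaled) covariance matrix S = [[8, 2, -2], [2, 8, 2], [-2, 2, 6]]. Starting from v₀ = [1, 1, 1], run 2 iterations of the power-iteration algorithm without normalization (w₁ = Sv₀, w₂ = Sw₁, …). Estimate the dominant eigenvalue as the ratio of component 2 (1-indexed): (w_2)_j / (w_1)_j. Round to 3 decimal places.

10.333

w1 = Sv₀ = (8·1 + 2·1 + (-2)·1; 2·1 + 8·1 + 2·1; (-2)·1 + 2·1 + 6·1) = (8, 12, 6)
w2 = Sw1 = (8·8 + 2·12 + (-2)·6; 2·8 + 8·12 + 2·6; (-2)·8 + 2·12 + 6·6) = (76, 124, 44)
Ratio at component: 124 / 12 = 10.333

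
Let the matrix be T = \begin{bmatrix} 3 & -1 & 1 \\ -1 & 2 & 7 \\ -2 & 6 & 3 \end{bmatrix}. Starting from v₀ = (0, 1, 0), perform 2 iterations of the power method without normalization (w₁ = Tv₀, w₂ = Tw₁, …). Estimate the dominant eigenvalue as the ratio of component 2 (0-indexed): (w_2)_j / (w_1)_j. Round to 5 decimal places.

w1 = Tv₀ = (3·0 + (-1)·1 + 1·0; (-1)·0 + 2·1 + 7·0; (-2)·0 + 6·1 + 3·0) = (-1, 2, 6)
w2 = Tw1 = (3·(-1) + (-1)·2 + 1·6; (-1)·(-1) + 2·2 + 7·6; (-2)·(-1) + 6·2 + 3·6) = (1, 47, 32)
Ratio at component: 32 / 6 = 5.33333

λ ≈ 5.33333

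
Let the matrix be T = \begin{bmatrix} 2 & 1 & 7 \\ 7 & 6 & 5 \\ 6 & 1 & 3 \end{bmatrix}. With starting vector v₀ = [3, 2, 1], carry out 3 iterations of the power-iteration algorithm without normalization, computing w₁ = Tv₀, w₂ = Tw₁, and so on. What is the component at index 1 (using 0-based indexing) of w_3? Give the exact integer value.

5276

w1 = Tv₀ = (15, 38, 23)
w2 = Tw1 = (229, 448, 197)
w3 = Tw2 = (2285, 5276, 2413)
The requested component of w3 is 5276.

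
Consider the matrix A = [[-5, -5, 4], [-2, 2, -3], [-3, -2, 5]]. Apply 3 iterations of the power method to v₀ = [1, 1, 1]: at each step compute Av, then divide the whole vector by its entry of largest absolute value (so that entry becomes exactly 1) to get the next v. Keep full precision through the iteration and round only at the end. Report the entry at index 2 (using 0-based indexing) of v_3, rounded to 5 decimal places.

0.16981

Av0 = (-6.000000, -3.000000, 0.000000); divide by -6.000000 → v1 = (1.000000, 0.500000, 0.000000)
Av1 = (-7.500000, -1.000000, -4.000000); divide by -7.500000 → v2 = (1.000000, 0.133333, 0.533333)
Av2 = (-3.533333, -3.333333, -0.600000); divide by -3.533333 → v3 = (1.000000, 0.943396, 0.169811)
Requested entry of v3: -27/-159 = 0.16981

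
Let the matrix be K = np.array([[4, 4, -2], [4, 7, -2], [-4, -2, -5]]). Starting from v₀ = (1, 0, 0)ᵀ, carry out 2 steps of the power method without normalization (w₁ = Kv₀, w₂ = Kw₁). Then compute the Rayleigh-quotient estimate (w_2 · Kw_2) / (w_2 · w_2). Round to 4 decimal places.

w1 = Kv₀ = (4·1 + 4·0 + (-2)·0; 4·1 + 7·0 + (-2)·0; (-4)·1 + (-2)·0 + (-5)·0) = (4, 4, -4)
w2 = Kw1 = (4·4 + 4·4 + (-2)·(-4); 4·4 + 7·4 + (-2)·(-4); (-4)·4 + (-2)·4 + (-5)·(-4)) = (40, 52, -4)
Kw2 = (376, 532, -244)
w2·Kw2 = 40·376 + 52·532 + (-4)·(-244) = 43680; w2·w2 = 40·40 + 52·52 + (-4)·(-4) = 4320
λ ≈ 43680/4320 = 10.1111

λ ≈ 10.1111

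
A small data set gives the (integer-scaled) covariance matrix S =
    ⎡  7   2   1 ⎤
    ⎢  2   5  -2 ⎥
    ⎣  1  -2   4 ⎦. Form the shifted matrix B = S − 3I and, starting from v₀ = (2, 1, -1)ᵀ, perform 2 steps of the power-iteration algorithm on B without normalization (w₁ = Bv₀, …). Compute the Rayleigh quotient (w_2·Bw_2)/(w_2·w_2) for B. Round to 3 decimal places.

B = S − 3I has rows (4, 2, 1); (2, 2, -2); (1, -2, 1)
w1 = Bv₀ = (4·2 + 2·1 + 1·(-1); 2·2 + 2·1 + (-2)·(-1); 1·2 + (-2)·1 + 1·(-1)) = (9, 8, -1)
w2 = Bw1 = (4·9 + 2·8 + 1·(-1); 2·9 + 2·8 + (-2)·(-1); 1·9 + (-2)·8 + 1·(-1)) = (51, 36, -8)
Bw2 = (268, 190, -29)
w2·Bw2 = 20740; w2·w2 = 3961; μ ≈ 20740/3961 = 5.236

5.236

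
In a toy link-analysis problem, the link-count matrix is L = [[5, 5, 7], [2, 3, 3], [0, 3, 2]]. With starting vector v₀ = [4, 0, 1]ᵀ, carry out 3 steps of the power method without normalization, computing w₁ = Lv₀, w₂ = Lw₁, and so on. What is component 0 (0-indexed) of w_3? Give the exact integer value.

w1 = Lv₀ = (27, 11, 2)
w2 = Lw1 = (204, 93, 37)
w3 = Lw2 = (1744, 798, 353)
The requested component of w3 is 1744.

1744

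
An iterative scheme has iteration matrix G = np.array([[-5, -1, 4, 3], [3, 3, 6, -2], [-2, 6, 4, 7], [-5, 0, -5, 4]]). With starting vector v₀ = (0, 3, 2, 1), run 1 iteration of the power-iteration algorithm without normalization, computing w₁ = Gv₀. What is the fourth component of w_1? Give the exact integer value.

-6

w1 = Gv₀ = ((-5)·0 + (-1)·3 + 4·2 + 3·1; 3·0 + 3·3 + 6·2 + (-2)·1; (-2)·0 + 6·3 + 4·2 + 7·1; (-5)·0 + 0·3 + (-5)·2 + 4·1) = (8, 19, 33, -6)
The requested component of w1 is -6.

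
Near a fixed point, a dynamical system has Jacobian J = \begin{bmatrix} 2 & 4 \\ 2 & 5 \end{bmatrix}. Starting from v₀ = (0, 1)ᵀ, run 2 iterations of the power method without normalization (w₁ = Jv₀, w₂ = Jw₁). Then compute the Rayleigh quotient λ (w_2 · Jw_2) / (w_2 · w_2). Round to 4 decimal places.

w1 = Jv₀ = (2·0 + 4·1; 2·0 + 5·1) = (4, 5)
w2 = Jw1 = (2·4 + 4·5; 2·4 + 5·5) = (28, 33)
Jw2 = (188, 221)
w2·Jw2 = 28·188 + 33·221 = 12557; w2·w2 = 28·28 + 33·33 = 1873
λ ≈ 12557/1873 = 6.7042

6.7042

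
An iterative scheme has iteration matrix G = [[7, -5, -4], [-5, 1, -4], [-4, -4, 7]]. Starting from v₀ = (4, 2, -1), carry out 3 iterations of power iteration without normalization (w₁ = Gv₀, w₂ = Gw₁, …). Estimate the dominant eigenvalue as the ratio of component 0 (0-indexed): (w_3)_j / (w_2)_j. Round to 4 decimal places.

λ ≈ 9.8621

w1 = Gv₀ = (7·4 + (-5)·2 + (-4)·(-1); (-5)·4 + 1·2 + (-4)·(-1); (-4)·4 + (-4)·2 + 7·(-1)) = (22, -14, -31)
w2 = Gw1 = (7·22 + (-5)·(-14) + (-4)·(-31); (-5)·22 + 1·(-14) + (-4)·(-31); (-4)·22 + (-4)·(-14) + 7·(-31)) = (348, 0, -249)
w3 = Gw2 = (3432, -744, -3135)
Ratio at component: 3432 / 348 = 9.8621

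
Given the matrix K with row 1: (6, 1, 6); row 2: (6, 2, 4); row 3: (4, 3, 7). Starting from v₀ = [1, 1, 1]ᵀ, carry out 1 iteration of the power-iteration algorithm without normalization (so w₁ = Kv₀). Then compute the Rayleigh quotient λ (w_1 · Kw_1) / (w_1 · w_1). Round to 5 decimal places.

w1 = Kv₀ = (6·1 + 1·1 + 6·1; 6·1 + 2·1 + 4·1; 4·1 + 3·1 + 7·1) = (13, 12, 14)
Kw1 = (174, 158, 186)
w1·Kw1 = 13·174 + 12·158 + 14·186 = 6762; w1·w1 = 13·13 + 12·12 + 14·14 = 509
λ ≈ 6762/509 = 13.28487

λ ≈ 13.28487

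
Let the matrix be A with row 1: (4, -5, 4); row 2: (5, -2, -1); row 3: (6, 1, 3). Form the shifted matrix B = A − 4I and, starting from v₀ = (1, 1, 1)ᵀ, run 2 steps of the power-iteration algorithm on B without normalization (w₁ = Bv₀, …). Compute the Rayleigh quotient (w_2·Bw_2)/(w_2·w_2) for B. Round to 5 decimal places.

B = A − 4I has rows (0, -5, 4); (5, -6, -1); (6, 1, -1)
w1 = Bv₀ = (0·1 + (-5)·1 + 4·1; 5·1 + (-6)·1 + (-1)·1; 6·1 + 1·1 + (-1)·1) = (-1, -2, 6)
w2 = Bw1 = (0·(-1) + (-5)·(-2) + 4·6; 5·(-1) + (-6)·(-2) + (-1)·6; 6·(-1) + 1·(-2) + (-1)·6) = (34, 1, -14)
Bw2 = (-61, 178, 219)
w2·Bw2 = -4962; w2·w2 = 1353; μ ≈ -4962/1353 = -3.66741

-3.66741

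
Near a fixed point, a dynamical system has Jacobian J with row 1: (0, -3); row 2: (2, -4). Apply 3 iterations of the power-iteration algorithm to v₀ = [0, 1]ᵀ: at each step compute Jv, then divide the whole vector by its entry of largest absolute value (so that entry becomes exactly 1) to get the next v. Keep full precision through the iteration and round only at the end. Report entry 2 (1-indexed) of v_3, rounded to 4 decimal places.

Jv0 = (-3.00000, -4.00000); divide by -4.00000 → v1 = (0.75000, 1.00000)
Jv1 = (-3.00000, -2.50000); divide by -3.00000 → v2 = (1.00000, 0.83333)
Jv2 = (-2.50000, -1.33333); divide by -2.50000 → v3 = (1.00000, 0.53333)
Requested entry of v3: -16/-30 = 0.5333

0.5333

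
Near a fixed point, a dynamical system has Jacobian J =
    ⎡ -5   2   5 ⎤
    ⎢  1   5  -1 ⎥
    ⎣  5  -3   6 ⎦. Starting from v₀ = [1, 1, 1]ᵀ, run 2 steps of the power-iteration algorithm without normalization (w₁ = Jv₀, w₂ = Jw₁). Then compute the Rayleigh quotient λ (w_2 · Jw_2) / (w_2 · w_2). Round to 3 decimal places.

w1 = Jv₀ = ((-5)·1 + 2·1 + 5·1; 1·1 + 5·1 + (-1)·1; 5·1 + (-3)·1 + 6·1) = (2, 5, 8)
w2 = Jw1 = ((-5)·2 + 2·5 + 5·8; 1·2 + 5·5 + (-1)·8; 5·2 + (-3)·5 + 6·8) = (40, 19, 43)
Jw2 = (53, 92, 401)
w2·Jw2 = 40·53 + 19·92 + 43·401 = 21111; w2·w2 = 40·40 + 19·19 + 43·43 = 3810
λ ≈ 21111/3810 = 5.541

λ ≈ 5.541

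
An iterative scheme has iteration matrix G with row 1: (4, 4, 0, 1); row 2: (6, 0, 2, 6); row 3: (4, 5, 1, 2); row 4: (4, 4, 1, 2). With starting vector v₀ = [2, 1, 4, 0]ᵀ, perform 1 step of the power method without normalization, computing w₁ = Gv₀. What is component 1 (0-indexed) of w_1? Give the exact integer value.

20

w1 = Gv₀ = (12, 20, 17, 16)
The requested component of w1 is 20.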